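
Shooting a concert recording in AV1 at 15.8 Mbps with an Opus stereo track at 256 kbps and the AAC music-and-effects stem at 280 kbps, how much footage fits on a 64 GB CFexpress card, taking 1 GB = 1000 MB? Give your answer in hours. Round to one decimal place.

Audio total: 256 + 280 = 536 kbps = 0.536 Mbps.
Total bitrate: 15.8 + 0.536 = 16.336 Mbps.
Capacity: 64 GB = 512,000 Mb.
Recording time: 512,000 / 16.336 = 31,342 s ≈ 8.71 hours.

8.7 hours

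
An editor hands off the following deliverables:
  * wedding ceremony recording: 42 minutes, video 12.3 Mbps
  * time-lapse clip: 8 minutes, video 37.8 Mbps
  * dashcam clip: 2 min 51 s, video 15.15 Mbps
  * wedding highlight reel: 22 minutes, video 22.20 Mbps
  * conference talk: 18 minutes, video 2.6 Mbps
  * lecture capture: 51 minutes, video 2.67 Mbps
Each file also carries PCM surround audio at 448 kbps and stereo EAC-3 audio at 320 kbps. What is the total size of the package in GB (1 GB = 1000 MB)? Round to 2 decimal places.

12.33 GB

Audio total: 448 + 320 = 768 kbps = 0.768 Mbps.
wedding ceremony recording: 13.068 Mbps × 2520 s = 32931.4 Mb
time-lapse clip: 38.568 Mbps × 480 s = 18512.6 Mb
dashcam clip: 15.918 Mbps × 171 s = 2722.0 Mb
wedding highlight reel: 22.968 Mbps × 1320 s = 30317.8 Mb
conference talk: 3.368 Mbps × 1080 s = 3637.4 Mb
lecture capture: 3.438 Mbps × 3060 s = 10520.3 Mb
Total: 98641.5 Mb = 12330.2 MB.
= 12.33 GB.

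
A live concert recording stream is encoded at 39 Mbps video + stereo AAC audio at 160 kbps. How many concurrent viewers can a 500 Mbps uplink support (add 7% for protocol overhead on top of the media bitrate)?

Audio: 160 kbps = 0.160 Mbps.
Per-viewer media rate: 39.160 Mbps.
On the wire with 7% overhead: 41.901 Mbps.
500 Mbps = 500.0 Mbps; 500.0 / 41.901 = 11.93 → 11 viewers.

11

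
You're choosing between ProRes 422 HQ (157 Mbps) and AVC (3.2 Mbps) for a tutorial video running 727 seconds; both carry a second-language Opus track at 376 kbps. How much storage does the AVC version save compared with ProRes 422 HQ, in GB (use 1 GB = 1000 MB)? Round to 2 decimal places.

13.98 GB

Audio: 376 kbps = 0.376 Mbps.
ProRes 422 HQ: 157.376 Mbps × 727 s = 114412.4 Mb = 14.302 GB.
AVC: 3.576 Mbps × 727 s = 2599.8 Mb = 0.325 GB.
Saving: 14.302 − 0.325 = 13.977 GB.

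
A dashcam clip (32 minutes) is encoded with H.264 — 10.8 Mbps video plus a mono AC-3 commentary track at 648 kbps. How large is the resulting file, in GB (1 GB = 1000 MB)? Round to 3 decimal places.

32 min = 1920 s
Audio: 648 kbps = 0.648 Mbps.
Total bitrate: 10.8 + 0.648 = 11.448 Mbps.
Stream data: 11.448 Mbps × 1920 s = 21980.2 Mb.
21,980 Mb ÷ 8 = 2,748 MB → 2.748 GB.

2.748 GB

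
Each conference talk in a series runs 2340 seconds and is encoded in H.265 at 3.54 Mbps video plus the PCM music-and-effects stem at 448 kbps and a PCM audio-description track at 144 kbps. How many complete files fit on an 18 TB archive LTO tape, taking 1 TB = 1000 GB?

14893

Audio total: 448 + 144 = 592 kbps = 0.592 Mbps.
Total bitrate: 4.132 Mbps.
Per item: 4.132 Mbps × 2340 s = 9,669 Mb = 1,209 MB.
Capacity: 18 TB = 144,000,000 Mb; 14893.14 items → 14893 complete.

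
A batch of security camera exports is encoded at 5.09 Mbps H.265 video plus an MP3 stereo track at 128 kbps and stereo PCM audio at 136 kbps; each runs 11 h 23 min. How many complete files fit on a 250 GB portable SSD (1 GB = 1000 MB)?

9

11 h 23 min = 683 min = 40980 s
Audio total: 128 + 136 = 264 kbps = 0.264 Mbps.
Total bitrate: 5.354 Mbps.
Per item: 5.354 Mbps × 40980 s = 219,407 Mb = 27,426 MB.
Capacity: 250 GB = 2,000,000 Mb; 9.12 items → 9 complete.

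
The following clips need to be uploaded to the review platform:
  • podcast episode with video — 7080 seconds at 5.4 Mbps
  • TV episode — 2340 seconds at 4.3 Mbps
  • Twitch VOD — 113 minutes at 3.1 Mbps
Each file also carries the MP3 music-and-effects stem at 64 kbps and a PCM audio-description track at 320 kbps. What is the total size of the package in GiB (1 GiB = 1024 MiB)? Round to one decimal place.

8.8 GiB

Audio total: 64 + 320 = 384 kbps = 0.384 Mbps.
podcast episode with video: 5.784 Mbps × 7080 s = 40950.7 Mb
TV episode: 4.684 Mbps × 2340 s = 10960.6 Mb
Twitch VOD: 3.484 Mbps × 6780 s = 23621.5 Mb
Total: 75532.8 Mb = 9441.6 MB.
= 8.793 GiB.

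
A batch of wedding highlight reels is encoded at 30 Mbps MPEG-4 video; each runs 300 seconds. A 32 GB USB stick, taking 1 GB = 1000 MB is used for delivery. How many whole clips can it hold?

28

Per item: 30.000 Mbps × 300 s = 9,000 Mb = 1,125 MB.
Capacity: 32 GB = 256,000 Mb; 28.44 items → 28 complete.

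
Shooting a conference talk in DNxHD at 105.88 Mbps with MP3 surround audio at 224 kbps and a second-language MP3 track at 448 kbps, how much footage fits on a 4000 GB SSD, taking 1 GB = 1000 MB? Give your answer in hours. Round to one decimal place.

Audio total: 224 + 448 = 672 kbps = 0.672 Mbps.
Total bitrate: 105.88 + 0.672 = 106.552 Mbps.
Capacity: 4000 GB = 32,000,000 Mb.
Recording time: 32,000,000 / 106.552 = 300,323 s ≈ 83.4 hours.

83.4 hours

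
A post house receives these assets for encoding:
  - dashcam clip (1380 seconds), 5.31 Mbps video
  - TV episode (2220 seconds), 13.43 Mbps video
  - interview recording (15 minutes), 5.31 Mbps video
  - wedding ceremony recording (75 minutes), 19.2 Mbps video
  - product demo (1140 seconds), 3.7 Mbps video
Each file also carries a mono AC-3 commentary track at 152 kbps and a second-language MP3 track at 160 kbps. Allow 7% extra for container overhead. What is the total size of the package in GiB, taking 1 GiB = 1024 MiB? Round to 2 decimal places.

Audio total: 152 + 160 = 312 kbps = 0.312 Mbps.
dashcam clip: 5.622 Mbps × 1380 s × 1.07 = 8301.4 Mb
TV episode: 13.742 Mbps × 2220 s × 1.07 = 32642.7 Mb
interview recording: 5.622 Mbps × 900 s × 1.07 = 5414.0 Mb
wedding ceremony recording: 19.512 Mbps × 4500 s × 1.07 = 93950.3 Mb
product demo: 4.012 Mbps × 1140 s × 1.07 = 4893.8 Mb
Total: 145202.3 Mb = 18150.3 MB.
= 16.90 GiB.

16.90 GiB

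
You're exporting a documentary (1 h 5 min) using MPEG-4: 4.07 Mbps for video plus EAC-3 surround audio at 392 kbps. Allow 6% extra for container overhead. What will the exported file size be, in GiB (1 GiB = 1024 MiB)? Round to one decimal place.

1 h 5 min = 65 min = 3900 s
Audio: 392 kbps = 0.392 Mbps.
Total bitrate: 4.07 + 0.392 = 4.462 Mbps.
Stream data: 4.462 Mbps × 3900 s = 17401.8 Mb.
With 6% container overhead: ×1.06.
18,446 Mb = 2,305,738,500 bytes ÷ 1,073,741,824 = 2.147 GiB.

2.1 GiB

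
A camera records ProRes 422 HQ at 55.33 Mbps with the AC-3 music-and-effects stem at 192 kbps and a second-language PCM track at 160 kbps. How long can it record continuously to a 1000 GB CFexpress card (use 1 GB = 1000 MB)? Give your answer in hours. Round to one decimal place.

39.9 hours

Audio total: 192 + 160 = 352 kbps = 0.352 Mbps.
Total bitrate: 55.33 + 0.352 = 55.682 Mbps.
Capacity: 1000 GB = 8,000,000 Mb.
Recording time: 8,000,000 / 55.682 = 143,673 s ≈ 39.9 hours.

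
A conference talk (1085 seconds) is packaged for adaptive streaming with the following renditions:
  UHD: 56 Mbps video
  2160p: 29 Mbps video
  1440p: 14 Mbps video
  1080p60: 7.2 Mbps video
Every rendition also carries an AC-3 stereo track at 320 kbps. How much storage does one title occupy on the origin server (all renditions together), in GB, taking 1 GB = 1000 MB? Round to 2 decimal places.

14.58 GB

Audio: 320 kbps = 0.320 Mbps.
Sum of rendition bitrates: (56+0.320) + (29+0.320) + (14+0.320) + (7.2+0.320) = 107.480 Mbps.
× 1085 s = 116,616 Mb = 14,577 MB = 14.58 GB.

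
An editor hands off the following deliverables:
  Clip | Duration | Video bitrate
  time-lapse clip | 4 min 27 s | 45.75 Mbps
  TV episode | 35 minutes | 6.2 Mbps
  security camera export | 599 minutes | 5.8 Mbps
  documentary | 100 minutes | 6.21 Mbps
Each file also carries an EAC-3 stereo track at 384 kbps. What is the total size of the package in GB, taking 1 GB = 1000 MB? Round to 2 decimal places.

Audio: 384 kbps = 0.384 Mbps.
time-lapse clip: 46.134 Mbps × 267 s = 12317.8 Mb
TV episode: 6.584 Mbps × 2100 s = 13826.4 Mb
security camera export: 6.184 Mbps × 35940 s = 222253.0 Mb
documentary: 6.594 Mbps × 6000 s = 39564.0 Mb
Total: 287961.1 Mb = 35995.1 MB.
= 36.00 GB.

36.00 GB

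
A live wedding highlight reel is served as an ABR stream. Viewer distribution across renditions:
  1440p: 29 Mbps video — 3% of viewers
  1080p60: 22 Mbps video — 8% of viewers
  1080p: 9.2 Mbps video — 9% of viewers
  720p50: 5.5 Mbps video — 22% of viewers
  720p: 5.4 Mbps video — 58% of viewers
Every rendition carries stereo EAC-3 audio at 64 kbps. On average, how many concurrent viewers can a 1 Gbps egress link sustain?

Audio: 64 kbps = 0.064 Mbps.
Average per-viewer bitrate: 0.03×29.064 + 0.08×22.064 + 0.09×9.264 + 0.22×5.564 + 0.58×5.464 = 7.864 Mbps.
1 Gbps = 1,000 Mbps; 1,000 / 7.864 = 127.16 → 127.

127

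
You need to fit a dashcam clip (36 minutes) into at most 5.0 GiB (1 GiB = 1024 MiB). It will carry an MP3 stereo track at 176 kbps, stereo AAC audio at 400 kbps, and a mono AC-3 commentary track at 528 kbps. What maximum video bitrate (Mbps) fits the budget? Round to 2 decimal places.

Budget: 5.0 GiB = 42949.7 Mb.
36 min = 2160 s
Total bitrate budget: 42949.7 Mb / 2160 s = 19.884 Mbps.
Audio total: 176 + 400 + 528 = 1104 kbps = 1.104 Mbps.
Video: 19.884 − 1.104 = 18.780 Mbps.

18.78 Mbps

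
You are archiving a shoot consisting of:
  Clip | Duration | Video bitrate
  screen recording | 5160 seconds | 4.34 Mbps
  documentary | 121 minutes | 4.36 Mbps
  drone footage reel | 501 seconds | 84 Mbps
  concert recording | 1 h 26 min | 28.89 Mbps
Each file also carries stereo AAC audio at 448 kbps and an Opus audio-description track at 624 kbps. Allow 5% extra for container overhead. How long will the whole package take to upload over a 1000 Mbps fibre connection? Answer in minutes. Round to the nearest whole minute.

Audio total: 448 + 624 = 1072 kbps = 1.072 Mbps.
screen recording: 5.412 Mbps × 5160 s × 1.05 = 29322.2 Mb
documentary: 5.432 Mbps × 7260 s × 1.05 = 41408.1 Mb
drone footage reel: 85.072 Mbps × 501 s × 1.05 = 44752.1 Mb
concert recording: 29.962 Mbps × 5160 s × 1.05 = 162334.1 Mb
Total: 277816.6 Mb = 34727.1 MB.
At 1000 Mbps: 277816.6 / 1000 = 278 s ≈ 4.63 minutes.

5 minutes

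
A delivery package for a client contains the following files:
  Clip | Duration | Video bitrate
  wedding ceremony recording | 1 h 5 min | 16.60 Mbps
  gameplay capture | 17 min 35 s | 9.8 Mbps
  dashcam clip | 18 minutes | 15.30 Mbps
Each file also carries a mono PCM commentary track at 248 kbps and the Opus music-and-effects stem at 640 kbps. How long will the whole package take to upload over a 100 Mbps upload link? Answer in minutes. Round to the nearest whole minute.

16 minutes

Audio total: 248 + 640 = 888 kbps = 0.888 Mbps.
wedding ceremony recording: 17.488 Mbps × 3900 s = 68203.2 Mb
gameplay capture: 10.688 Mbps × 1055 s = 11275.8 Mb
dashcam clip: 16.188 Mbps × 1080 s = 17483.0 Mb
Total: 96962.1 Mb = 12120.3 MB.
At 100 Mbps: 96962.1 / 100 = 970 s ≈ 16.2 minutes.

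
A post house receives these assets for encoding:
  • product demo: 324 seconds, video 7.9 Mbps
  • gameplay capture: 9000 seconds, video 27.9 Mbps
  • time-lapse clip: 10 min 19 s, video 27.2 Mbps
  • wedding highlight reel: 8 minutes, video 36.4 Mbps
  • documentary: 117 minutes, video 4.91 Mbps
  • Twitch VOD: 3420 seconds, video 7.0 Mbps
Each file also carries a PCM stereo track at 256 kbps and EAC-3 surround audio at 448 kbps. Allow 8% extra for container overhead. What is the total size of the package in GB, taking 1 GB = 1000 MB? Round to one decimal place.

Audio total: 256 + 448 = 704 kbps = 0.704 Mbps.
product demo: 8.604 Mbps × 324 s × 1.08 = 3010.7 Mb
gameplay capture: 28.604 Mbps × 9000 s × 1.08 = 278030.9 Mb
time-lapse clip: 27.904 Mbps × 619 s × 1.08 = 18654.4 Mb
wedding highlight reel: 37.104 Mbps × 480 s × 1.08 = 19234.7 Mb
documentary: 5.614 Mbps × 7020 s × 1.08 = 42563.1 Mb
Twitch VOD: 7.704 Mbps × 3420 s × 1.08 = 28455.5 Mb
Total: 389949.3 Mb = 48743.7 MB.
= 48.74 GB.

48.7 GB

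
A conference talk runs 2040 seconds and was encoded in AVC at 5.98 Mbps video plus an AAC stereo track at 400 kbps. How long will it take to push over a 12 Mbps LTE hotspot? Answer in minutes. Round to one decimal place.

18.1 minutes

Audio: 400 kbps = 0.400 Mbps.
Total bitrate: 6.380 Mbps.
File: 6.380 Mbps × 2040 s = 13015.2 Mb.
At 12 Mbps: 13015.2 / 12 = 1084.6 s ≈ 18.1 minutes.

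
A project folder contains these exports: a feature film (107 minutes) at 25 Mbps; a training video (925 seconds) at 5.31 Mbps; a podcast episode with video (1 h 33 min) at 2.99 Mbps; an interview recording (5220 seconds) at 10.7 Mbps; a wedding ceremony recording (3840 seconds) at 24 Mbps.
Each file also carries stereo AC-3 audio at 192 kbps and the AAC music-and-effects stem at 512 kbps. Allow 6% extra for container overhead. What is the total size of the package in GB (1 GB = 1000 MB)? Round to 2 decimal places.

45.79 GB

Audio total: 192 + 512 = 704 kbps = 0.704 Mbps.
feature film: 25.704 Mbps × 6420 s × 1.06 = 174920.9 Mb
training video: 6.014 Mbps × 925 s × 1.06 = 5896.7 Mb
podcast episode with video: 3.694 Mbps × 5580 s × 1.06 = 21849.3 Mb
interview recording: 11.404 Mbps × 5220 s × 1.06 = 63100.6 Mb
wedding ceremony recording: 24.704 Mbps × 3840 s × 1.06 = 100555.2 Mb
Total: 366322.6 Mb = 45790.3 MB.
= 45.79 GB.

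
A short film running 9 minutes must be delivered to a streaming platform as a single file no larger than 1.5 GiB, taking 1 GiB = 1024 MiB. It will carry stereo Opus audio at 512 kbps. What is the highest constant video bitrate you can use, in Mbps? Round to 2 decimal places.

Budget: 1.5 GiB = 12884.9 Mb.
9 min = 540 s
Total bitrate budget: 12884.9 Mb / 540 s = 23.861 Mbps.
Audio: 512 kbps = 0.512 Mbps.
Video: 23.861 − 0.512 = 23.349 Mbps.

23.35 Mbps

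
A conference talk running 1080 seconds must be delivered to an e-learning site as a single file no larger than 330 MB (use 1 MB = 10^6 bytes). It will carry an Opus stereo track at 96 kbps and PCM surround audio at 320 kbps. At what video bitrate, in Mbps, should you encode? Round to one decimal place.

Budget: 330 MB = 2640.0 Mb.
Total bitrate budget: 2640.0 Mb / 1080 s = 2.444 Mbps.
Audio total: 96 + 320 = 416 kbps = 0.416 Mbps.
Video: 2.444 − 0.416 = 2.028 Mbps.

2.0 Mbps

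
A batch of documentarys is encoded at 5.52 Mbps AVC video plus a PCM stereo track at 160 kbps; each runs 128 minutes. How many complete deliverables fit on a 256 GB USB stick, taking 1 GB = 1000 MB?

46

128 min = 7680 s
Audio: 160 kbps = 0.160 Mbps.
Total bitrate: 5.680 Mbps.
Per item: 5.680 Mbps × 7680 s = 43,622 Mb = 5,453 MB.
Capacity: 256 GB = 2,048,000 Mb; 46.95 items → 46 complete.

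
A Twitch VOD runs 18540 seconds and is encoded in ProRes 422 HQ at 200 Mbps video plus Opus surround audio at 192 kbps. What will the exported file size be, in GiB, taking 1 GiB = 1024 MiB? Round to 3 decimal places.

Audio: 192 kbps = 0.192 Mbps.
Total bitrate: 200 + 0.192 = 200.192 Mbps.
Stream data: 200.192 Mbps × 18540 s = 3711559.7 Mb.
3,711,560 Mb = 463,944,960,000 bytes ÷ 1,073,741,824 = 432.1 GiB.

432.082 GiB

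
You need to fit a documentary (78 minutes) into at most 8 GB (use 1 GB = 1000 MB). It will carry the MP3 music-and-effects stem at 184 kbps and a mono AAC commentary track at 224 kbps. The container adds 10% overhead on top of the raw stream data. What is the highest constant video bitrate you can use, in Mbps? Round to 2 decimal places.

Budget: 8 GB = 64000.0 Mb.
Stream payload after overhead: 64000.0 / 1.10 = 58181.8 Mb.
78 min = 4680 s
Total bitrate budget: 58181.8 Mb / 4680 s = 12.432 Mbps.
Audio total: 184 + 224 = 408 kbps = 0.408 Mbps.
Video: 12.432 − 0.408 = 12.024 Mbps.

12.02 Mbps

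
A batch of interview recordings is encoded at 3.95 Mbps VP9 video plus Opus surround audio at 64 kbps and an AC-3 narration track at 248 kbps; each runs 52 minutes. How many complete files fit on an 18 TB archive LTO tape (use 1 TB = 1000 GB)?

52 min = 3120 s
Audio total: 64 + 248 = 312 kbps = 0.312 Mbps.
Total bitrate: 4.262 Mbps.
Per item: 4.262 Mbps × 3120 s = 13,297 Mb = 1,662 MB.
Capacity: 18 TB = 144,000,000 Mb; 10829.15 items → 10829 complete.

10829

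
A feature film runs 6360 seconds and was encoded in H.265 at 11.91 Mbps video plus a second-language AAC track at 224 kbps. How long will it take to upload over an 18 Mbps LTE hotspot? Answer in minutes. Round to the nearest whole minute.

71 minutes

Audio: 224 kbps = 0.224 Mbps.
Total bitrate: 12.134 Mbps.
File: 12.134 Mbps × 6360 s = 77172.2 Mb.
At 18 Mbps: 77172.2 / 18 = 4287.3 s ≈ 71.5 minutes.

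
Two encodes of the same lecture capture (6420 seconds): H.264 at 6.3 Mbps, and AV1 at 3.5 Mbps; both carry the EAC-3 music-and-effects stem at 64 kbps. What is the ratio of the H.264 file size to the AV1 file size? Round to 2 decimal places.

Audio: 64 kbps = 0.064 Mbps.
H.264: 6.364 Mbps × 6420 s = 40856.9 Mb = 5.107 GB.
AV1: 3.564 Mbps × 6420 s = 22880.9 Mb = 2.860 GB.
Ratio: 5.107 / 2.860 = 1.786.

1.79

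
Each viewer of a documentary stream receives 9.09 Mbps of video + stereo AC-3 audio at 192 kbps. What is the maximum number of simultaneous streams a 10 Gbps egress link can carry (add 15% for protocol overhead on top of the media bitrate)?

936

Audio: 192 kbps = 0.192 Mbps.
Per-viewer media rate: 9.282 Mbps.
On the wire with 15% overhead: 10.674 Mbps.
10 Gbps = 10,000 Mbps; 10,000 / 10.674 = 936.83 → 936 viewers.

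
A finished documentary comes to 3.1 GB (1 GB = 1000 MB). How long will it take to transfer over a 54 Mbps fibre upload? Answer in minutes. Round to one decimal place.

7.7 minutes

File: 3.1 GB = 24800.0 Mb.
At 54 Mbps: 24800.0 / 54 = 459.3 s ≈ 7.65 minutes.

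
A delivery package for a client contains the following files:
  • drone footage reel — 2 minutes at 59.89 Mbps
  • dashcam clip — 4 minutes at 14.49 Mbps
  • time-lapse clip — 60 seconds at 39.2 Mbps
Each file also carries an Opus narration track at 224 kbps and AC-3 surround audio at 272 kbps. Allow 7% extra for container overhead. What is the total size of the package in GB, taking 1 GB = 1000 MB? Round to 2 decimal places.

Audio total: 224 + 272 = 496 kbps = 0.496 Mbps.
drone footage reel: 60.386 Mbps × 120 s × 1.07 = 7753.6 Mb
dashcam clip: 14.986 Mbps × 240 s × 1.07 = 3848.4 Mb
time-lapse clip: 39.696 Mbps × 60 s × 1.07 = 2548.5 Mb
Total: 14150.5 Mb = 1768.8 MB.
= 1.769 GB.

1.77 GB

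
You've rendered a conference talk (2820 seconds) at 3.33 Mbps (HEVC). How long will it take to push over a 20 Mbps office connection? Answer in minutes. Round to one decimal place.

File: 3.330 Mbps × 2820 s = 9390.6 Mb.
At 20 Mbps: 9390.6 / 20 = 469.5 s ≈ 7.83 minutes.

7.8 minutes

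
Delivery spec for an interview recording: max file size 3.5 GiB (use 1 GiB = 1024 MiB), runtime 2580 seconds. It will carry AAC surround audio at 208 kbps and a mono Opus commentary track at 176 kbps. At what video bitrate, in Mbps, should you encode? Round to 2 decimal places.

11.27 Mbps

Budget: 3.5 GiB = 30064.8 Mb.
Total bitrate budget: 30064.8 Mb / 2580 s = 11.653 Mbps.
Audio total: 208 + 176 = 384 kbps = 0.384 Mbps.
Video: 11.653 − 0.384 = 11.269 Mbps.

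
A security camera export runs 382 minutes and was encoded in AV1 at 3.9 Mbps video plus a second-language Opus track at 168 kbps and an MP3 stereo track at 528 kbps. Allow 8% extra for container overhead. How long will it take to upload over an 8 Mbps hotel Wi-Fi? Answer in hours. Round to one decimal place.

382 min = 22920 s
Audio total: 168 + 528 = 696 kbps = 0.696 Mbps.
Total bitrate: 4.596 Mbps.
File: 4.596 Mbps × 22920 s = 105340.3 Mb.
With 8% container overhead: ×1.08. → 113767.5 Mb.
At 8 Mbps: 113767.5 / 8 = 14220.9 s ≈ 3.95 hours.

4.0 hours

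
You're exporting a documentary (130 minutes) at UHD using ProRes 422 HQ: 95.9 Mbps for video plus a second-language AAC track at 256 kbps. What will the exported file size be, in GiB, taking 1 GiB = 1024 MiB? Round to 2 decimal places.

87.31 GiB

130 min = 7800 s
Audio: 256 kbps = 0.256 Mbps.
Total bitrate: 95.9 + 0.256 = 96.156 Mbps.
Stream data: 96.156 Mbps × 7800 s = 750016.8 Mb.
750,017 Mb = 93,752,100,000 bytes ÷ 1,073,741,824 = 87.31 GiB.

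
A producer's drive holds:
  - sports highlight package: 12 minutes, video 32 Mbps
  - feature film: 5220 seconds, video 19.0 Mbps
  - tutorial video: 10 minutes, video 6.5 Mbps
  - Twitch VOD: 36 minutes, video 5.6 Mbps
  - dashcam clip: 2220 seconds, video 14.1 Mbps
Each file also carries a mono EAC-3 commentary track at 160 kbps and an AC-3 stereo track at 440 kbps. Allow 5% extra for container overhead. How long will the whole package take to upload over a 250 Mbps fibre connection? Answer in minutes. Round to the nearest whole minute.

12 minutes

Audio total: 160 + 440 = 600 kbps = 0.600 Mbps.
sports highlight package: 32.600 Mbps × 720 s × 1.05 = 24645.6 Mb
feature film: 19.600 Mbps × 5220 s × 1.05 = 107427.6 Mb
tutorial video: 7.100 Mbps × 600 s × 1.05 = 4473.0 Mb
Twitch VOD: 6.200 Mbps × 2160 s × 1.05 = 14061.6 Mb
dashcam clip: 14.700 Mbps × 2220 s × 1.05 = 34265.7 Mb
Total: 184873.5 Mb = 23109.2 MB.
At 250 Mbps: 184873.5 / 250 = 739 s ≈ 12.3 minutes.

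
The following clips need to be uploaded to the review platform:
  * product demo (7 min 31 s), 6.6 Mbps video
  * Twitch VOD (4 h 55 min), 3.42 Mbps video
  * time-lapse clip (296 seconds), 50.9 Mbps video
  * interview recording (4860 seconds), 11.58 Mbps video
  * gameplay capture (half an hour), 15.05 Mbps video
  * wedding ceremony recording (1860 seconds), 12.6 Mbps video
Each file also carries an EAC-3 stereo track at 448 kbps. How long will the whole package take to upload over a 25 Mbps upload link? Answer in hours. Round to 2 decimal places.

Audio: 448 kbps = 0.448 Mbps.
product demo: 7.048 Mbps × 451 s = 3178.6 Mb
Twitch VOD: 3.868 Mbps × 17700 s = 68463.6 Mb
time-lapse clip: 51.348 Mbps × 296 s = 15199.0 Mb
interview recording: 12.028 Mbps × 4860 s = 58456.1 Mb
gameplay capture: 15.498 Mbps × 1800 s = 27896.4 Mb
wedding ceremony recording: 13.048 Mbps × 1860 s = 24269.3 Mb
Total: 197463.0 Mb = 24682.9 MB.
At 25 Mbps: 197463.0 / 25 = 7899 s ≈ 2.19 hours.

2.19 hours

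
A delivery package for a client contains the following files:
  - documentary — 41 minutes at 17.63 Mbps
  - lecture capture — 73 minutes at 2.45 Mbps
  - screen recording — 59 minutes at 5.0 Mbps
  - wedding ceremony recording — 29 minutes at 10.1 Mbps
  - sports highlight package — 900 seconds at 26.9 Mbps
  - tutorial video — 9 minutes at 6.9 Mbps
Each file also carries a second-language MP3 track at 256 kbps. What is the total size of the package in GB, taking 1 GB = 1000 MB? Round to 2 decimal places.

15.10 GB

Audio: 256 kbps = 0.256 Mbps.
documentary: 17.886 Mbps × 2460 s = 43999.6 Mb
lecture capture: 2.706 Mbps × 4380 s = 11852.3 Mb
screen recording: 5.256 Mbps × 3540 s = 18606.2 Mb
wedding ceremony recording: 10.356 Mbps × 1740 s = 18019.4 Mb
sports highlight package: 27.156 Mbps × 900 s = 24440.4 Mb
tutorial video: 7.156 Mbps × 540 s = 3864.2 Mb
Total: 120782.2 Mb = 15097.8 MB.
= 15.10 GB.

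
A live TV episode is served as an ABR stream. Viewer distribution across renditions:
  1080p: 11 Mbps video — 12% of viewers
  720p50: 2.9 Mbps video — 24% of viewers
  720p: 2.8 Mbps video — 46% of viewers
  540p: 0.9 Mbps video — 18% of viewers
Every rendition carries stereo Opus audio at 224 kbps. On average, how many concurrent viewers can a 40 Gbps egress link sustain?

10840

Audio: 224 kbps = 0.224 Mbps.
Average per-viewer bitrate: 0.12×11.224 + 0.24×3.124 + 0.46×3.024 + 0.18×1.124 = 3.690 Mbps.
40 Gbps = 40,000 Mbps; 40,000 / 3.690 = 10840.11 → 10840.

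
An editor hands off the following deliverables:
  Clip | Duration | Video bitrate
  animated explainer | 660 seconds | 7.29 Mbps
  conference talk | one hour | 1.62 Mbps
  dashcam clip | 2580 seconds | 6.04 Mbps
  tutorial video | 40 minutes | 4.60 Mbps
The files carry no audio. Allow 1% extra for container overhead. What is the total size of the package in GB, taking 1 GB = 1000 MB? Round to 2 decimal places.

4.70 GB

animated explainer: 7.290 Mbps × 660 s × 1.01 = 4859.5 Mb
conference talk: 1.620 Mbps × 3600 s × 1.01 = 5890.3 Mb
dashcam clip: 6.040 Mbps × 2580 s × 1.01 = 15739.0 Mb
tutorial video: 4.600 Mbps × 2400 s × 1.01 = 11150.4 Mb
Total: 37639.3 Mb = 4704.9 MB.
= 4.705 GB.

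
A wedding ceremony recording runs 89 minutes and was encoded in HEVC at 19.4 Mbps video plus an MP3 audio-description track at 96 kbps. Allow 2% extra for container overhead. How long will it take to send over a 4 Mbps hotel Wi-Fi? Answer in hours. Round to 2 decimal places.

7.37 hours

89 min = 5340 s
Audio: 96 kbps = 0.096 Mbps.
Total bitrate: 19.496 Mbps.
File: 19.496 Mbps × 5340 s = 104108.6 Mb.
With 2% container overhead: ×1.02. → 106190.8 Mb.
At 4 Mbps: 106190.8 / 4 = 26547.7 s ≈ 7.37 hours.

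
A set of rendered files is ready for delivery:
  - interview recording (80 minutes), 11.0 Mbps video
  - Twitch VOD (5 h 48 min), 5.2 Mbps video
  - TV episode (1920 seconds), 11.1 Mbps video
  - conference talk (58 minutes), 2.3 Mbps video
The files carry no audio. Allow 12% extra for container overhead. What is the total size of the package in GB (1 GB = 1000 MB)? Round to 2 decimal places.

interview recording: 11.000 Mbps × 4800 s × 1.12 = 59136.0 Mb
Twitch VOD: 5.200 Mbps × 20880 s × 1.12 = 121605.1 Mb
TV episode: 11.100 Mbps × 1920 s × 1.12 = 23869.4 Mb
conference talk: 2.300 Mbps × 3480 s × 1.12 = 8964.5 Mb
Total: 213575.0 Mb = 26696.9 MB.
= 26.70 GB.

26.70 GB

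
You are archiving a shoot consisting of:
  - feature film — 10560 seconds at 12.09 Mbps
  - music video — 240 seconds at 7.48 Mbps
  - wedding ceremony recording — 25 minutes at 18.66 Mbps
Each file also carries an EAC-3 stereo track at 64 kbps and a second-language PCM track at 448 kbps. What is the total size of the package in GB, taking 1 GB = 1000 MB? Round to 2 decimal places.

20.47 GB

Audio total: 64 + 448 = 512 kbps = 0.512 Mbps.
feature film: 12.602 Mbps × 10560 s = 133077.1 Mb
music video: 7.992 Mbps × 240 s = 1918.1 Mb
wedding ceremony recording: 19.172 Mbps × 1500 s = 28758.0 Mb
Total: 163753.2 Mb = 20469.2 MB.
= 20.47 GB.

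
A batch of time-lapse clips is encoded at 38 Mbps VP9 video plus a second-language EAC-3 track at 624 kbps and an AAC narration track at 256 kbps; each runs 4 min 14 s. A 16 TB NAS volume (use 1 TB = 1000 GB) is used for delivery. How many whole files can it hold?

4 min 14 s = 254 s
Audio total: 624 + 256 = 880 kbps = 0.880 Mbps.
Total bitrate: 38.880 Mbps.
Per item: 38.880 Mbps × 254 s = 9,876 Mb = 1,234 MB.
Capacity: 16 TB = 128,000,000 Mb; 12961.34 items → 12961 complete.

12961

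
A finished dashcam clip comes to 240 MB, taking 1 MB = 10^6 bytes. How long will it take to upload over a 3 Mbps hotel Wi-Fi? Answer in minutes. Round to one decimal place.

10.7 minutes

File: 240 MB = 1920.0 Mb.
At 3 Mbps: 1920.0 / 3 = 640.0 s ≈ 10.7 minutes.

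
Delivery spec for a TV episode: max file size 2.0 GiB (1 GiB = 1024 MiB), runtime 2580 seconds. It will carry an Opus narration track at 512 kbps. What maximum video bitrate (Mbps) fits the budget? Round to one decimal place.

Budget: 2.0 GiB = 17179.9 Mb.
Total bitrate budget: 17179.9 Mb / 2580 s = 6.659 Mbps.
Audio: 512 kbps = 0.512 Mbps.
Video: 6.659 − 0.512 = 6.147 Mbps.

6.1 Mbps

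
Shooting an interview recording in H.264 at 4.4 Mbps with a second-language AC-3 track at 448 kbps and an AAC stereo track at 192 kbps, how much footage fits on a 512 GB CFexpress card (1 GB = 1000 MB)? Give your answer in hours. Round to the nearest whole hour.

226 hours

Audio total: 448 + 192 = 640 kbps = 0.640 Mbps.
Total bitrate: 4.4 + 0.640 = 5.040 Mbps.
Capacity: 512 GB = 4,096,000 Mb.
Recording time: 4,096,000 / 5.040 = 812,698 s ≈ 226 hours.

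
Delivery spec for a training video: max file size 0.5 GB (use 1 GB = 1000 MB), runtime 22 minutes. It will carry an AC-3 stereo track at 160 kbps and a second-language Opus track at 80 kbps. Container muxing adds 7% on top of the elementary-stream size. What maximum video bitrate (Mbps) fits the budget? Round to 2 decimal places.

Budget: 0.5 GB = 4000.0 Mb.
Stream payload after overhead: 4000.0 / 1.07 = 3738.3 Mb.
22 min = 1320 s
Total bitrate budget: 3738.3 Mb / 1320 s = 2.832 Mbps.
Audio total: 160 + 80 = 240 kbps = 0.240 Mbps.
Video: 2.832 − 0.240 = 2.592 Mbps.

2.59 Mbps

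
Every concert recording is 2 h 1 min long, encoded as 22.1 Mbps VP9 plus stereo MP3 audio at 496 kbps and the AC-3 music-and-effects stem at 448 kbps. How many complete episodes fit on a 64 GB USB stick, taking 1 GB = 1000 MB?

3

2 h 1 min = 121 min = 7260 s
Audio total: 496 + 448 = 944 kbps = 0.944 Mbps.
Total bitrate: 23.044 Mbps.
Per item: 23.044 Mbps × 7260 s = 167,299 Mb = 20,912 MB.
Capacity: 64 GB = 512,000 Mb; 3.06 items → 3 complete.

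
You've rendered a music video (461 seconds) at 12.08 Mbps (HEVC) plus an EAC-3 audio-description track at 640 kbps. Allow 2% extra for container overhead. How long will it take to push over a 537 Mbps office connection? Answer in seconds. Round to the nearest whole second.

Audio: 640 kbps = 0.640 Mbps.
Total bitrate: 12.720 Mbps.
File: 12.720 Mbps × 461 s = 5863.9 Mb.
With 2% container overhead: ×1.02. → 5981.2 Mb.
At 537 Mbps: 5981.2 / 537 = 11.1 s ≈ 11.1 seconds.

11 seconds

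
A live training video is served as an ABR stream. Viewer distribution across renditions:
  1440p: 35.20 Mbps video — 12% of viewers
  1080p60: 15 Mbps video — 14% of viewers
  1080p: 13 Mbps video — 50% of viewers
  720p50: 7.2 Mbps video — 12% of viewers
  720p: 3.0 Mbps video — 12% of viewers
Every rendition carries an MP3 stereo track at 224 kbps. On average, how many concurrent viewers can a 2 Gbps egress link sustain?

140

Audio: 224 kbps = 0.224 Mbps.
Average per-viewer bitrate: 0.12×35.424 + 0.14×15.224 + 0.50×13.224 + 0.12×7.424 + 0.12×3.224 = 14.272 Mbps.
2 Gbps = 2,000 Mbps; 2,000 / 14.272 = 140.13 → 140.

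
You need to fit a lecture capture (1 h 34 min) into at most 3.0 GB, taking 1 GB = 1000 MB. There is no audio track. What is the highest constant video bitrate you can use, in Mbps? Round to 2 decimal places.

Budget: 3.0 GB = 24000.0 Mb.
1 h 34 min = 94 min = 5640 s
Total bitrate budget: 24000.0 Mb / 5640 s = 4.255 Mbps.

4.26 Mbps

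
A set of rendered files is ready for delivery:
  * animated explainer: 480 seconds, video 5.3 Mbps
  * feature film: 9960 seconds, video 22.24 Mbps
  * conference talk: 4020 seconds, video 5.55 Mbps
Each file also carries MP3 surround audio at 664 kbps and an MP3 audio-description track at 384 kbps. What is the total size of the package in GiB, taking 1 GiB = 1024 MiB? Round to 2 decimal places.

Audio total: 664 + 384 = 1048 kbps = 1.048 Mbps.
animated explainer: 6.348 Mbps × 480 s = 3047.0 Mb
feature film: 23.288 Mbps × 9960 s = 231948.5 Mb
conference talk: 6.598 Mbps × 4020 s = 26524.0 Mb
Total: 261519.5 Mb = 32689.9 MB.
= 30.44 GiB.

30.44 GiB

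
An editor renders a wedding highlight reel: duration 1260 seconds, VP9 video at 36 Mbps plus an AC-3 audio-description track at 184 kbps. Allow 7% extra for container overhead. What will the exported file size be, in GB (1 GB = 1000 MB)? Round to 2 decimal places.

Audio: 184 kbps = 0.184 Mbps.
Total bitrate: 36 + 0.184 = 36.184 Mbps.
Stream data: 36.184 Mbps × 1260 s = 45591.8 Mb.
With 7% container overhead: ×1.07.
48,783 Mb ÷ 8 = 6,098 MB → 6.098 GB.

6.10 GB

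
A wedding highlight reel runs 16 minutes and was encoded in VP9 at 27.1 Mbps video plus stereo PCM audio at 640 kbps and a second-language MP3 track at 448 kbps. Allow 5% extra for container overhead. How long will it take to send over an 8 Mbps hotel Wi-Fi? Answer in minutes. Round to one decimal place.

59.2 minutes

16 min = 960 s
Audio total: 640 + 448 = 1088 kbps = 1.088 Mbps.
Total bitrate: 28.188 Mbps.
File: 28.188 Mbps × 960 s = 27060.5 Mb.
With 5% container overhead: ×1.05. → 28413.5 Mb.
At 8 Mbps: 28413.5 / 8 = 3551.7 s ≈ 59.2 minutes.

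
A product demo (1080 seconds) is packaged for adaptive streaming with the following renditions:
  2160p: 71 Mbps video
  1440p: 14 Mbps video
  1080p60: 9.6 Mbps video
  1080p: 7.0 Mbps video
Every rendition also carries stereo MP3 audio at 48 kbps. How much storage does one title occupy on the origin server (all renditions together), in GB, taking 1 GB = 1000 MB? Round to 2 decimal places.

13.74 GB

Audio: 48 kbps = 0.048 Mbps.
Sum of rendition bitrates: (71+0.048) + (14+0.048) + (9.6+0.048) + (7.0+0.048) = 101.792 Mbps.
× 1080 s = 109,935 Mb = 13,742 MB = 13.74 GB.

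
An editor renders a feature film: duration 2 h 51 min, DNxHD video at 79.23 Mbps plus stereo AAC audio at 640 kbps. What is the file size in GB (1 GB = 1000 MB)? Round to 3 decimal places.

2 h 51 min = 171 min = 10260 s
Audio: 640 kbps = 0.640 Mbps.
Total bitrate: 79.23 + 0.640 = 79.870 Mbps.
Stream data: 79.870 Mbps × 10260 s = 819466.2 Mb.
819,466 Mb ÷ 8 = 102,433 MB → 102.4 GB.

102.433 GB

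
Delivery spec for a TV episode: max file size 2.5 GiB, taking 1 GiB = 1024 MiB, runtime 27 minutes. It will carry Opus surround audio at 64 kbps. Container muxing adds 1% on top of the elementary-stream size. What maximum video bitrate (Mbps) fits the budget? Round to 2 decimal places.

13.06 Mbps

Budget: 2.5 GiB = 21474.8 Mb.
Stream payload after overhead: 21474.8 / 1.01 = 21262.2 Mb.
27 min = 1620 s
Total bitrate budget: 21262.2 Mb / 1620 s = 13.125 Mbps.
Audio: 64 kbps = 0.064 Mbps.
Video: 13.125 − 0.064 = 13.061 Mbps.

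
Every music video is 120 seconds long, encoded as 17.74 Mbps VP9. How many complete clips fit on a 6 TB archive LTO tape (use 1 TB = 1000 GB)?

Per item: 17.740 Mbps × 120 s = 2,129 Mb = 266.1 MB.
Capacity: 6 TB = 48,000,000 Mb; 22547.91 items → 22547 complete.

22547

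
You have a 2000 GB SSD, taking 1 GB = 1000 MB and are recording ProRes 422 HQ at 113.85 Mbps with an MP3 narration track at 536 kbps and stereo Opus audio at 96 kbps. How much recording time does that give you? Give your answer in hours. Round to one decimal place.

Audio total: 536 + 96 = 632 kbps = 0.632 Mbps.
Total bitrate: 113.85 + 0.632 = 114.482 Mbps.
Capacity: 2000 GB = 16,000,000 Mb.
Recording time: 16,000,000 / 114.482 = 139,760 s ≈ 38.8 hours.

38.8 hours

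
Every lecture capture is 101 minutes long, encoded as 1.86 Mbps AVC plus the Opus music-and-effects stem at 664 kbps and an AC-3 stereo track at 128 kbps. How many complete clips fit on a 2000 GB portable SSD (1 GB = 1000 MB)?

101 min = 6060 s
Audio total: 664 + 128 = 792 kbps = 0.792 Mbps.
Total bitrate: 2.652 Mbps.
Per item: 2.652 Mbps × 6060 s = 16,071 Mb = 2,009 MB.
Capacity: 2000 GB = 16,000,000 Mb; 995.57 items → 995 complete.

995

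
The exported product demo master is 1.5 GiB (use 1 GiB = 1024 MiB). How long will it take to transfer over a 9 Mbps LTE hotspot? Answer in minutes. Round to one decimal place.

23.9 minutes

File: 1.5 GiB = 12884.9 Mb.
At 9 Mbps: 12884.9 / 9 = 1431.7 s ≈ 23.9 minutes.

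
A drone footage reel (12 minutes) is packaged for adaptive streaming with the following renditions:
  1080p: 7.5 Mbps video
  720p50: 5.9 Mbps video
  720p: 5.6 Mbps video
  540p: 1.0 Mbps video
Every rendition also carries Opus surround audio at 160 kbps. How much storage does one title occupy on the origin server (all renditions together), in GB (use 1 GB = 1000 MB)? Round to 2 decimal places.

1.86 GB

12 min = 720 s
Audio: 160 kbps = 0.160 Mbps.
Sum of rendition bitrates: (7.5+0.160) + (5.9+0.160) + (5.6+0.160) + (1.0+0.160) = 20.640 Mbps.
× 720 s = 14,861 Mb = 1,858 MB = 1.858 GB.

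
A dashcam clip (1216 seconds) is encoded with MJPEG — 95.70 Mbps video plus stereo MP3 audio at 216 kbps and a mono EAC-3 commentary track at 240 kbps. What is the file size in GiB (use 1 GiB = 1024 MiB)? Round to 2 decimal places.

13.61 GiB

Audio total: 216 + 240 = 456 kbps = 0.456 Mbps.
Total bitrate: 95.70 + 0.456 = 96.156 Mbps.
Stream data: 96.156 Mbps × 1216 s = 116925.7 Mb.
116,926 Mb = 14,615,712,000 bytes ÷ 1,073,741,824 = 13.61 GiB.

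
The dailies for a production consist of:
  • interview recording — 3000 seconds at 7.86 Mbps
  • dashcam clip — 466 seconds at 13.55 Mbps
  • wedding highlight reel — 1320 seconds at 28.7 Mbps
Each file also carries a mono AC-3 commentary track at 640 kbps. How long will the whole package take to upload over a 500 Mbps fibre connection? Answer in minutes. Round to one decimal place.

Audio: 640 kbps = 0.640 Mbps.
interview recording: 8.500 Mbps × 3000 s = 25500.0 Mb
dashcam clip: 14.190 Mbps × 466 s = 6612.5 Mb
wedding highlight reel: 29.340 Mbps × 1320 s = 38728.8 Mb
Total: 70841.3 Mb = 8855.2 MB.
At 500 Mbps: 70841.3 / 500 = 142 s ≈ 2.36 minutes.

2.4 minutes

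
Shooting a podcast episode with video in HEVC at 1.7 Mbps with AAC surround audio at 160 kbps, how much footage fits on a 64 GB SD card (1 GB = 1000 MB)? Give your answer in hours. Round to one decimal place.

76.5 hours

Audio: 160 kbps = 0.160 Mbps.
Total bitrate: 1.7 + 0.160 = 1.860 Mbps.
Capacity: 64 GB = 512,000 Mb.
Recording time: 512,000 / 1.860 = 275,269 s ≈ 76.5 hours.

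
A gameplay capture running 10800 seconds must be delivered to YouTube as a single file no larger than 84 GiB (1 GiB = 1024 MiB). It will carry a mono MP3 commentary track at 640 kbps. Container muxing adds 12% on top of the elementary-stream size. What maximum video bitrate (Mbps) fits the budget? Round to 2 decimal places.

Budget: 84 GiB = 721554.5 Mb.
Stream payload after overhead: 721554.5 / 1.12 = 644245.1 Mb.
Total bitrate budget: 644245.1 Mb / 10800 s = 59.652 Mbps.
Audio: 640 kbps = 0.640 Mbps.
Video: 59.652 − 0.640 = 59.012 Mbps.

59.01 Mbps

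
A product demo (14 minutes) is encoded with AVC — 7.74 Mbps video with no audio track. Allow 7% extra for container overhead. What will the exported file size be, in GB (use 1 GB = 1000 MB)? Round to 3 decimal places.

0.870 GB

14 min = 840 s
Total bitrate: 7.74 Mbps.
Stream data: 7.740 Mbps × 840 s = 6501.6 Mb.
With 7% container overhead: ×1.07.
6,957 Mb ÷ 8 = 869.6 MB → 0.8696 GB.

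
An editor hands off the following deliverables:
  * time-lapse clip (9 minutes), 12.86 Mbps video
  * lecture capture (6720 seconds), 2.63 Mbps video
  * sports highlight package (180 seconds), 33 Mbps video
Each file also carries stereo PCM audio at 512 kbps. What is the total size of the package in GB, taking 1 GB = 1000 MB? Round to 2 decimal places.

Audio: 512 kbps = 0.512 Mbps.
time-lapse clip: 13.372 Mbps × 540 s = 7220.9 Mb
lecture capture: 3.142 Mbps × 6720 s = 21114.2 Mb
sports highlight package: 33.512 Mbps × 180 s = 6032.2 Mb
Total: 34367.3 Mb = 4295.9 MB.
= 4.296 GB.

4.30 GB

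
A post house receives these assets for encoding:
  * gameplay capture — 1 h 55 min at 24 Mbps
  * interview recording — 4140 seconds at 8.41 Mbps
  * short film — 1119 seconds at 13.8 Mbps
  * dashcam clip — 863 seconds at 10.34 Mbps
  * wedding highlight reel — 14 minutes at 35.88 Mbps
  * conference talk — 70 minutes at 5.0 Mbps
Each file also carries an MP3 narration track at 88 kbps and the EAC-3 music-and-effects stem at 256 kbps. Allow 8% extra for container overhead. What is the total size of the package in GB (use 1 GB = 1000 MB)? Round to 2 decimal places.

Audio total: 88 + 256 = 344 kbps = 0.344 Mbps.
gameplay capture: 24.344 Mbps × 6900 s × 1.08 = 181411.5 Mb
interview recording: 8.754 Mbps × 4140 s × 1.08 = 39140.9 Mb
short film: 14.144 Mbps × 1119 s × 1.08 = 17093.3 Mb
dashcam clip: 10.684 Mbps × 863 s × 1.08 = 9957.9 Mb
wedding highlight reel: 36.224 Mbps × 840 s × 1.08 = 32862.4 Mb
conference talk: 5.344 Mbps × 4200 s × 1.08 = 24240.4 Mb
Total: 304706.4 Mb = 38088.3 MB.
= 38.09 GB.

38.09 GB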